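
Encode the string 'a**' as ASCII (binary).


String: 'a**'  (3 characters)
Per-character ASCII lookup:
  'a': lowercase starts at 97: 'a' = 97 + 0 = 97 → 1100001
  '*': special character: '*' = 42 → 101010
  '*': special character: '*' = 42 → 101010
= 1100001 101010 101010


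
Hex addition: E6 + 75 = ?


Align and add column by column (LSB to MSB, each column mod 16 with carry):
  0E6
+ 075
  ---
  col 0: 6(6) + 5(5) + 0 (carry in) = 11 → B(11), carry out 0
  col 1: E(14) + 7(7) + 0 (carry in) = 21 → 5(5), carry out 1
  col 2: 0(0) + 0(0) + 1 (carry in) = 1 → 1(1), carry out 0
Reading digits MSB→LSB: 15B
Strip leading zeros: 15B
= 0x15B


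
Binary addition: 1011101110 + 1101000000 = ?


Align and add column by column (LSB to MSB, carry propagating):
  01011101110
+ 01101000000
  -----------
  col 0: 0 + 0 + 0 (carry in) = 0 → bit 0, carry out 0
  col 1: 1 + 0 + 0 (carry in) = 1 → bit 1, carry out 0
  col 2: 1 + 0 + 0 (carry in) = 1 → bit 1, carry out 0
  col 3: 1 + 0 + 0 (carry in) = 1 → bit 1, carry out 0
  col 4: 0 + 0 + 0 (carry in) = 0 → bit 0, carry out 0
  col 5: 1 + 0 + 0 (carry in) = 1 → bit 1, carry out 0
  col 6: 1 + 1 + 0 (carry in) = 2 → bit 0, carry out 1
  col 7: 1 + 0 + 1 (carry in) = 2 → bit 0, carry out 1
  col 8: 0 + 1 + 1 (carry in) = 2 → bit 0, carry out 1
  col 9: 1 + 1 + 1 (carry in) = 3 → bit 1, carry out 1
  col 10: 0 + 0 + 1 (carry in) = 1 → bit 1, carry out 0
Reading bits MSB→LSB: 11000101110
Strip leading zeros: 11000101110
= 11000101110


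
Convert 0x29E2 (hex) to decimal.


Positional values:
Position 0: 2 × 16^0 = 2 × 1 = 2
Position 1: E × 16^1 = 14 × 16 = 224
Position 2: 9 × 16^2 = 9 × 256 = 2304
Position 3: 2 × 16^3 = 2 × 4096 = 8192
Sum = 2 + 224 + 2304 + 8192
= 10722


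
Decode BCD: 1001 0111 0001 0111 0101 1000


Each 4-bit group → digit:
  1001 → 9
  0111 → 7
  0001 → 1
  0111 → 7
  0101 → 5
  1000 → 8
= 971758


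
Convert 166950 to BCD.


Each digit → 4-bit binary:
  1 → 0001
  6 → 0110
  6 → 0110
  9 → 1001
  5 → 0101
  0 → 0000
= 0001 0110 0110 1001 0101 0000


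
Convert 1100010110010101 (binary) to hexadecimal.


Group into 4-bit nibbles: 1100010110010101
  1100 = C
  0101 = 5
  1001 = 9
  0101 = 5
= 0xC595


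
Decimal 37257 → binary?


Divide by 2 repeatedly:
37257 ÷ 2 = 18628 remainder 1
18628 ÷ 2 = 9314 remainder 0
9314 ÷ 2 = 4657 remainder 0
4657 ÷ 2 = 2328 remainder 1
2328 ÷ 2 = 1164 remainder 0
1164 ÷ 2 = 582 remainder 0
582 ÷ 2 = 291 remainder 0
291 ÷ 2 = 145 remainder 1
145 ÷ 2 = 72 remainder 1
72 ÷ 2 = 36 remainder 0
36 ÷ 2 = 18 remainder 0
18 ÷ 2 = 9 remainder 0
9 ÷ 2 = 4 remainder 1
4 ÷ 2 = 2 remainder 0
2 ÷ 2 = 1 remainder 0
1 ÷ 2 = 0 remainder 1
Reading remainders bottom-up:
= 1001000110001001


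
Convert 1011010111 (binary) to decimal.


Positional values:
Bit 0: 1 × 2^0 = 1
Bit 1: 1 × 2^1 = 2
Bit 2: 1 × 2^2 = 4
Bit 4: 1 × 2^4 = 16
Bit 6: 1 × 2^6 = 64
Bit 7: 1 × 2^7 = 128
Bit 9: 1 × 2^9 = 512
Sum = 1 + 2 + 4 + 16 + 64 + 128 + 512
= 727


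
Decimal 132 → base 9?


Divide by 9 repeatedly:
132 ÷ 9 = 14 remainder 6
14 ÷ 9 = 1 remainder 5
1 ÷ 9 = 0 remainder 1
Reading remainders bottom-up:
= 156


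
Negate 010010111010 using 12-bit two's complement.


Original: 010010111010
Step 1 - Invert all bits: 101101000101
Step 2 - Add 1: 101101000101 + 1
= 101101000110 (represents -1210)


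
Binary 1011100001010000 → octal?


Group into 3-bit groups: 001011100001010000
  001 = 1
  011 = 3
  100 = 4
  001 = 1
  010 = 2
  000 = 0
= 0o134120


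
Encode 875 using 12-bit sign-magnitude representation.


Sign bit: 0 (positive)
Magnitude: 875 = 01101101011
= 001101101011


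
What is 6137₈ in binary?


Each octal digit → 3 binary bits:
  6 = 110
  1 = 001
  3 = 011
  7 = 111
Concatenate: 110 001 011 111
= 110001011111


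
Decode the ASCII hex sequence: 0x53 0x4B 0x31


Codes (hex): 0x53 0x4B 0x31
Per-code ASCII lookup:
  0x53 = 83  (range 65-90: uppercase, 83 - 65 = 18) → 'S'
  0x4B = 75  (range 65-90: uppercase, 75 - 65 = 10) → 'K'
  0x31 = 49  (range 48-57: digits, 49 - 48 = 1) → '1'
= 'SK1'


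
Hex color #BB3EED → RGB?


Hex: #BB3EED
R = BB₁₆ = 187
G = 3E₁₆ = 62
B = ED₁₆ = 237
= RGB(187, 62, 237)


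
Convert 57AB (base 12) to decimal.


Positional values (base 12):
  B × 12^0 = 11 × 1 = 11
  A × 12^1 = 10 × 12 = 120
  7 × 12^2 = 7 × 144 = 1008
  5 × 12^3 = 5 × 1728 = 8640
Sum = 11 + 120 + 1008 + 8640
= 9779


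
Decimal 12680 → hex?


Divide by 16 repeatedly:
12680 ÷ 16 = 792 remainder 8 (8)
792 ÷ 16 = 49 remainder 8 (8)
49 ÷ 16 = 3 remainder 1 (1)
3 ÷ 16 = 0 remainder 3 (3)
Reading remainders bottom-up:
= 0x3188


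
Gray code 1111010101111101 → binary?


Gray code: 1111010101111101
MSB stays the same: 1
Each subsequent bit = prev_binary XOR current_gray:
  B[1] = 1 XOR 1 = 0
  B[2] = 0 XOR 1 = 1
  B[3] = 1 XOR 1 = 0
  B[4] = 0 XOR 0 = 0
  B[5] = 0 XOR 1 = 1
  B[6] = 1 XOR 0 = 1
  B[7] = 1 XOR 1 = 0
  B[8] = 0 XOR 0 = 0
  B[9] = 0 XOR 1 = 1
  B[10] = 1 XOR 1 = 0
  B[11] = 0 XOR 1 = 1
  B[12] = 1 XOR 1 = 0
  B[13] = 0 XOR 1 = 1
  B[14] = 1 XOR 0 = 1
  B[15] = 1 XOR 1 = 0
= 1010011001010110 (42582 decimal)


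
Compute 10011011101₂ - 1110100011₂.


Align and subtract column by column (LSB to MSB, borrowing when needed):
  10011011101
- 01110100011
  -----------
  col 0: (1 - 0 borrow-in) - 1 → 1 - 1 = 0, borrow out 0
  col 1: (0 - 0 borrow-in) - 1 → borrow from next column: (0+2) - 1 = 1, borrow out 1
  col 2: (1 - 1 borrow-in) - 0 → 0 - 0 = 0, borrow out 0
  col 3: (1 - 0 borrow-in) - 0 → 1 - 0 = 1, borrow out 0
  col 4: (1 - 0 borrow-in) - 0 → 1 - 0 = 1, borrow out 0
  col 5: (0 - 0 borrow-in) - 1 → borrow from next column: (0+2) - 1 = 1, borrow out 1
  col 6: (1 - 1 borrow-in) - 0 → 0 - 0 = 0, borrow out 0
  col 7: (1 - 0 borrow-in) - 1 → 1 - 1 = 0, borrow out 0
  col 8: (0 - 0 borrow-in) - 1 → borrow from next column: (0+2) - 1 = 1, borrow out 1
  col 9: (0 - 1 borrow-in) - 1 → borrow from next column: (-1+2) - 1 = 0, borrow out 1
  col 10: (1 - 1 borrow-in) - 0 → 0 - 0 = 0, borrow out 0
Reading bits MSB→LSB: 00100111010
Strip leading zeros: 100111010
= 100111010


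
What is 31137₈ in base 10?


Positional values:
Position 0: 7 × 8^0 = 7
Position 1: 3 × 8^1 = 24
Position 2: 1 × 8^2 = 64
Position 3: 1 × 8^3 = 512
Position 4: 3 × 8^4 = 12288
Sum = 7 + 24 + 64 + 512 + 12288
= 12895


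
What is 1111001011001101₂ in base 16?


Group into 4-bit nibbles: 1111001011001101
  1111 = F
  0010 = 2
  1100 = C
  1101 = D
= 0xF2CD


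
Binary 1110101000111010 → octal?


Group into 3-bit groups: 001110101000111010
  001 = 1
  110 = 6
  101 = 5
  000 = 0
  111 = 7
  010 = 2
= 0o165072


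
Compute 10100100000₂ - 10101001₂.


Align and subtract column by column (LSB to MSB, borrowing when needed):
  10100100000
- 00010101001
  -----------
  col 0: (0 - 0 borrow-in) - 1 → borrow from next column: (0+2) - 1 = 1, borrow out 1
  col 1: (0 - 1 borrow-in) - 0 → borrow from next column: (-1+2) - 0 = 1, borrow out 1
  col 2: (0 - 1 borrow-in) - 0 → borrow from next column: (-1+2) - 0 = 1, borrow out 1
  col 3: (0 - 1 borrow-in) - 1 → borrow from next column: (-1+2) - 1 = 0, borrow out 1
  col 4: (0 - 1 borrow-in) - 0 → borrow from next column: (-1+2) - 0 = 1, borrow out 1
  col 5: (1 - 1 borrow-in) - 1 → borrow from next column: (0+2) - 1 = 1, borrow out 1
  col 6: (0 - 1 borrow-in) - 0 → borrow from next column: (-1+2) - 0 = 1, borrow out 1
  col 7: (0 - 1 borrow-in) - 1 → borrow from next column: (-1+2) - 1 = 0, borrow out 1
  col 8: (1 - 1 borrow-in) - 0 → 0 - 0 = 0, borrow out 0
  col 9: (0 - 0 borrow-in) - 0 → 0 - 0 = 0, borrow out 0
  col 10: (1 - 0 borrow-in) - 0 → 1 - 0 = 1, borrow out 0
Reading bits MSB→LSB: 10001110111
Strip leading zeros: 10001110111
= 10001110111


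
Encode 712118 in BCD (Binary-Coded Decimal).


Each digit → 4-bit binary:
  7 → 0111
  1 → 0001
  2 → 0010
  1 → 0001
  1 → 0001
  8 → 1000
= 0111 0001 0010 0001 0001 1000


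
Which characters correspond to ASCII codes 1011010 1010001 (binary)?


Codes (binary): 1011010 1010001
Per-code ASCII lookup:
  1011010 = 90  (range 65-90: uppercase, 90 - 65 = 25) → 'Z'
  1010001 = 81  (range 65-90: uppercase, 81 - 65 = 16) → 'Q'
= 'ZQ'


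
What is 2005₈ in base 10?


Positional values:
Position 0: 5 × 8^0 = 5
Position 1: 0 × 8^1 = 0
Position 2: 0 × 8^2 = 0
Position 3: 2 × 8^3 = 1024
Sum = 5 + 0 + 0 + 1024
= 1029


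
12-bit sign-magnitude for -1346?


Sign bit: 1 (negative)
Magnitude: 1346 = 10101000010
= 110101000010


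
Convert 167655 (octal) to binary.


Each octal digit → 3 binary bits:
  1 = 001
  6 = 110
  7 = 111
  6 = 110
  5 = 101
  5 = 101
Concatenate: 001 110 111 110 101 101
= 001110111110101101


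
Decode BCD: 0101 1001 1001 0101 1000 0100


Each 4-bit group → digit:
  0101 → 5
  1001 → 9
  1001 → 9
  0101 → 5
  1000 → 8
  0100 → 4
= 599584


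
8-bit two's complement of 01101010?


Original: 01101010
Step 1 - Invert all bits: 10010101
Step 2 - Add 1: 10010101 + 1
= 10010110 (represents -106)


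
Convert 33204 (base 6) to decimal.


Positional values (base 6):
  4 × 6^0 = 4 × 1 = 4
  0 × 6^1 = 0 × 6 = 0
  2 × 6^2 = 2 × 36 = 72
  3 × 6^3 = 3 × 216 = 648
  3 × 6^4 = 3 × 1296 = 3888
Sum = 4 + 0 + 72 + 648 + 3888
= 4612


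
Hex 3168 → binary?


Each hex digit → 4 binary bits:
  3 = 0011
  1 = 0001
  6 = 0110
  8 = 1000
Concatenate: 0011 0001 0110 1000
= 0011000101101000


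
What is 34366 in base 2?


Divide by 2 repeatedly:
34366 ÷ 2 = 17183 remainder 0
17183 ÷ 2 = 8591 remainder 1
8591 ÷ 2 = 4295 remainder 1
4295 ÷ 2 = 2147 remainder 1
2147 ÷ 2 = 1073 remainder 1
1073 ÷ 2 = 536 remainder 1
536 ÷ 2 = 268 remainder 0
268 ÷ 2 = 134 remainder 0
134 ÷ 2 = 67 remainder 0
67 ÷ 2 = 33 remainder 1
33 ÷ 2 = 16 remainder 1
16 ÷ 2 = 8 remainder 0
8 ÷ 2 = 4 remainder 0
4 ÷ 2 = 2 remainder 0
2 ÷ 2 = 1 remainder 0
1 ÷ 2 = 0 remainder 1
Reading remainders bottom-up:
= 1000011000111110


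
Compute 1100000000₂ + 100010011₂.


Align and add column by column (LSB to MSB, carry propagating):
  01100000000
+ 00100010011
  -----------
  col 0: 0 + 1 + 0 (carry in) = 1 → bit 1, carry out 0
  col 1: 0 + 1 + 0 (carry in) = 1 → bit 1, carry out 0
  col 2: 0 + 0 + 0 (carry in) = 0 → bit 0, carry out 0
  col 3: 0 + 0 + 0 (carry in) = 0 → bit 0, carry out 0
  col 4: 0 + 1 + 0 (carry in) = 1 → bit 1, carry out 0
  col 5: 0 + 0 + 0 (carry in) = 0 → bit 0, carry out 0
  col 6: 0 + 0 + 0 (carry in) = 0 → bit 0, carry out 0
  col 7: 0 + 0 + 0 (carry in) = 0 → bit 0, carry out 0
  col 8: 1 + 1 + 0 (carry in) = 2 → bit 0, carry out 1
  col 9: 1 + 0 + 1 (carry in) = 2 → bit 0, carry out 1
  col 10: 0 + 0 + 1 (carry in) = 1 → bit 1, carry out 0
Reading bits MSB→LSB: 10000010011
Strip leading zeros: 10000010011
= 10000010011


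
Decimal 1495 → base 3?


Divide by 3 repeatedly:
1495 ÷ 3 = 498 remainder 1
498 ÷ 3 = 166 remainder 0
166 ÷ 3 = 55 remainder 1
55 ÷ 3 = 18 remainder 1
18 ÷ 3 = 6 remainder 0
6 ÷ 3 = 2 remainder 0
2 ÷ 3 = 0 remainder 2
Reading remainders bottom-up:
= 2001101


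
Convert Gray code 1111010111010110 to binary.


Gray code: 1111010111010110
MSB stays the same: 1
Each subsequent bit = prev_binary XOR current_gray:
  B[1] = 1 XOR 1 = 0
  B[2] = 0 XOR 1 = 1
  B[3] = 1 XOR 1 = 0
  B[4] = 0 XOR 0 = 0
  B[5] = 0 XOR 1 = 1
  B[6] = 1 XOR 0 = 1
  B[7] = 1 XOR 1 = 0
  B[8] = 0 XOR 1 = 1
  B[9] = 1 XOR 1 = 0
  B[10] = 0 XOR 0 = 0
  B[11] = 0 XOR 1 = 1
  B[12] = 1 XOR 0 = 1
  B[13] = 1 XOR 1 = 0
  B[14] = 0 XOR 1 = 1
  B[15] = 1 XOR 0 = 1
= 1010011010011011 (42651 decimal)


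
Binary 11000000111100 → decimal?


Positional values:
Bit 2: 1 × 2^2 = 4
Bit 3: 1 × 2^3 = 8
Bit 4: 1 × 2^4 = 16
Bit 5: 1 × 2^5 = 32
Bit 12: 1 × 2^12 = 4096
Bit 13: 1 × 2^13 = 8192
Sum = 4 + 8 + 16 + 32 + 4096 + 8192
= 12348


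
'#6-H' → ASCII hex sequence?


String: '#6-H'  (4 characters)
Per-character ASCII lookup:
  '#': special character: '#' = 35 → 0x23
  '6': digits start at 48: '6' = 48 + 6 = 54 → 0x36
  '-': special character: '-' = 45 → 0x2D
  'H': uppercase starts at 65: 'H' = 65 + 7 = 72 → 0x48
= 0x23 0x36 0x2D 0x48


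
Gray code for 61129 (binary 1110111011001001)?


Binary: 1110111011001001
Gray code: G = B XOR (B >> 1)
B >> 1 = 0111011101100100
1110111011001001 XOR 0111011101100100:
  1 XOR 0 = 1
  1 XOR 1 = 0
  1 XOR 1 = 0
  0 XOR 1 = 1
  1 XOR 0 = 1
  1 XOR 1 = 0
  1 XOR 1 = 0
  0 XOR 1 = 1
  1 XOR 0 = 1
  1 XOR 1 = 0
  0 XOR 1 = 1
  0 XOR 0 = 0
  1 XOR 0 = 1
  0 XOR 1 = 1
  0 XOR 0 = 0
  1 XOR 0 = 1
= 1001100110101101


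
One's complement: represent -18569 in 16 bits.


Original: 0100100010001001
Invert all bits:
  bit 0: 0 → 1
  bit 1: 1 → 0
  bit 2: 0 → 1
  bit 3: 0 → 1
  bit 4: 1 → 0
  bit 5: 0 → 1
  bit 6: 0 → 1
  bit 7: 0 → 1
  bit 8: 1 → 0
  bit 9: 0 → 1
  bit 10: 0 → 1
  bit 11: 0 → 1
  bit 12: 1 → 0
  bit 13: 0 → 1
  bit 14: 0 → 1
  bit 15: 1 → 0
= 1011011101110110


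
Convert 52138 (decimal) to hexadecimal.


Divide by 16 repeatedly:
52138 ÷ 16 = 3258 remainder 10 (A)
3258 ÷ 16 = 203 remainder 10 (A)
203 ÷ 16 = 12 remainder 11 (B)
12 ÷ 16 = 0 remainder 12 (C)
Reading remainders bottom-up:
= 0xCBAA


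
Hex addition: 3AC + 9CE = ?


Align and add column by column (LSB to MSB, each column mod 16 with carry):
  03AC
+ 09CE
  ----
  col 0: C(12) + E(14) + 0 (carry in) = 26 → A(10), carry out 1
  col 1: A(10) + C(12) + 1 (carry in) = 23 → 7(7), carry out 1
  col 2: 3(3) + 9(9) + 1 (carry in) = 13 → D(13), carry out 0
  col 3: 0(0) + 0(0) + 0 (carry in) = 0 → 0(0), carry out 0
Reading digits MSB→LSB: 0D7A
Strip leading zeros: D7A
= 0xD7A


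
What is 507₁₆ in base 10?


Positional values:
Position 0: 7 × 16^0 = 7 × 1 = 7
Position 1: 0 × 16^1 = 0 × 16 = 0
Position 2: 5 × 16^2 = 5 × 256 = 1280
Sum = 7 + 0 + 1280
= 1287


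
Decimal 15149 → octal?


Divide by 8 repeatedly:
15149 ÷ 8 = 1893 remainder 5
1893 ÷ 8 = 236 remainder 5
236 ÷ 8 = 29 remainder 4
29 ÷ 8 = 3 remainder 5
3 ÷ 8 = 0 remainder 3
Reading remainders bottom-up:
= 0o35455


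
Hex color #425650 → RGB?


Hex: #425650
R = 42₁₆ = 66
G = 56₁₆ = 86
B = 50₁₆ = 80
= RGB(66, 86, 80)


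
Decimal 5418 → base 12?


Divide by 12 repeatedly:
5418 ÷ 12 = 451 remainder 6
451 ÷ 12 = 37 remainder 7
37 ÷ 12 = 3 remainder 1
3 ÷ 12 = 0 remainder 3
Reading remainders bottom-up:
= 3176


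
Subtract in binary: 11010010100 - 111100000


Align and subtract column by column (LSB to MSB, borrowing when needed):
  11010010100
- 00111100000
  -----------
  col 0: (0 - 0 borrow-in) - 0 → 0 - 0 = 0, borrow out 0
  col 1: (0 - 0 borrow-in) - 0 → 0 - 0 = 0, borrow out 0
  col 2: (1 - 0 borrow-in) - 0 → 1 - 0 = 1, borrow out 0
  col 3: (0 - 0 borrow-in) - 0 → 0 - 0 = 0, borrow out 0
  col 4: (1 - 0 borrow-in) - 0 → 1 - 0 = 1, borrow out 0
  col 5: (0 - 0 borrow-in) - 1 → borrow from next column: (0+2) - 1 = 1, borrow out 1
  col 6: (0 - 1 borrow-in) - 1 → borrow from next column: (-1+2) - 1 = 0, borrow out 1
  col 7: (1 - 1 borrow-in) - 1 → borrow from next column: (0+2) - 1 = 1, borrow out 1
  col 8: (0 - 1 borrow-in) - 1 → borrow from next column: (-1+2) - 1 = 0, borrow out 1
  col 9: (1 - 1 borrow-in) - 0 → 0 - 0 = 0, borrow out 0
  col 10: (1 - 0 borrow-in) - 0 → 1 - 0 = 1, borrow out 0
Reading bits MSB→LSB: 10010110100
Strip leading zeros: 10010110100
= 10010110100


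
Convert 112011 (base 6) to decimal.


Positional values (base 6):
  1 × 6^0 = 1 × 1 = 1
  1 × 6^1 = 1 × 6 = 6
  0 × 6^2 = 0 × 36 = 0
  2 × 6^3 = 2 × 216 = 432
  1 × 6^4 = 1 × 1296 = 1296
  1 × 6^5 = 1 × 7776 = 7776
Sum = 1 + 6 + 0 + 432 + 1296 + 7776
= 9511


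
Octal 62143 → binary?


Each octal digit → 3 binary bits:
  6 = 110
  2 = 010
  1 = 001
  4 = 100
  3 = 011
Concatenate: 110 010 001 100 011
= 110010001100011


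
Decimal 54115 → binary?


Divide by 2 repeatedly:
54115 ÷ 2 = 27057 remainder 1
27057 ÷ 2 = 13528 remainder 1
13528 ÷ 2 = 6764 remainder 0
6764 ÷ 2 = 3382 remainder 0
3382 ÷ 2 = 1691 remainder 0
1691 ÷ 2 = 845 remainder 1
845 ÷ 2 = 422 remainder 1
422 ÷ 2 = 211 remainder 0
211 ÷ 2 = 105 remainder 1
105 ÷ 2 = 52 remainder 1
52 ÷ 2 = 26 remainder 0
26 ÷ 2 = 13 remainder 0
13 ÷ 2 = 6 remainder 1
6 ÷ 2 = 3 remainder 0
3 ÷ 2 = 1 remainder 1
1 ÷ 2 = 0 remainder 1
Reading remainders bottom-up:
= 1101001101100011


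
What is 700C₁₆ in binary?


Each hex digit → 4 binary bits:
  7 = 0111
  0 = 0000
  0 = 0000
  C = 1100
Concatenate: 0111 0000 0000 1100
= 0111000000001100


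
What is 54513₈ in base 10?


Positional values:
Position 0: 3 × 8^0 = 3
Position 1: 1 × 8^1 = 8
Position 2: 5 × 8^2 = 320
Position 3: 4 × 8^3 = 2048
Position 4: 5 × 8^4 = 20480
Sum = 3 + 8 + 320 + 2048 + 20480
= 22859


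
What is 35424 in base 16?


Divide by 16 repeatedly:
35424 ÷ 16 = 2214 remainder 0 (0)
2214 ÷ 16 = 138 remainder 6 (6)
138 ÷ 16 = 8 remainder 10 (A)
8 ÷ 16 = 0 remainder 8 (8)
Reading remainders bottom-up:
= 0x8A60


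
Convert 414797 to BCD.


Each digit → 4-bit binary:
  4 → 0100
  1 → 0001
  4 → 0100
  7 → 0111
  9 → 1001
  7 → 0111
= 0100 0001 0100 0111 1001 0111


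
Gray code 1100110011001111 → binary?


Gray code: 1100110011001111
MSB stays the same: 1
Each subsequent bit = prev_binary XOR current_gray:
  B[1] = 1 XOR 1 = 0
  B[2] = 0 XOR 0 = 0
  B[3] = 0 XOR 0 = 0
  B[4] = 0 XOR 1 = 1
  B[5] = 1 XOR 1 = 0
  B[6] = 0 XOR 0 = 0
  B[7] = 0 XOR 0 = 0
  B[8] = 0 XOR 1 = 1
  B[9] = 1 XOR 1 = 0
  B[10] = 0 XOR 0 = 0
  B[11] = 0 XOR 0 = 0
  B[12] = 0 XOR 1 = 1
  B[13] = 1 XOR 1 = 0
  B[14] = 0 XOR 1 = 1
  B[15] = 1 XOR 1 = 0
= 1000100010001010 (34954 decimal)


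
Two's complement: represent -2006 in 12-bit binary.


Original: 011111010110
Step 1 - Invert all bits: 100000101001
Step 2 - Add 1: 100000101001 + 1
= 100000101010 (represents -2006)


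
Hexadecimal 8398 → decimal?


Positional values:
Position 0: 8 × 16^0 = 8 × 1 = 8
Position 1: 9 × 16^1 = 9 × 16 = 144
Position 2: 3 × 16^2 = 3 × 256 = 768
Position 3: 8 × 16^3 = 8 × 4096 = 32768
Sum = 8 + 144 + 768 + 32768
= 33688


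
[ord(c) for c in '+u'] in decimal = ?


String: '+u'  (2 characters)
Per-character ASCII lookup:
  '+': special character: '+' = 43
  'u': lowercase starts at 97: 'u' = 97 + 20 = 117
= 43 117


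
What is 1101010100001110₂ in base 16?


Group into 4-bit nibbles: 1101010100001110
  1101 = D
  0101 = 5
  0000 = 0
  1110 = E
= 0xD50E


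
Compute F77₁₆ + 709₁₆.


Align and add column by column (LSB to MSB, each column mod 16 with carry):
  0F77
+ 0709
  ----
  col 0: 7(7) + 9(9) + 0 (carry in) = 16 → 0(0), carry out 1
  col 1: 7(7) + 0(0) + 1 (carry in) = 8 → 8(8), carry out 0
  col 2: F(15) + 7(7) + 0 (carry in) = 22 → 6(6), carry out 1
  col 3: 0(0) + 0(0) + 1 (carry in) = 1 → 1(1), carry out 0
Reading digits MSB→LSB: 1680
Strip leading zeros: 1680
= 0x1680


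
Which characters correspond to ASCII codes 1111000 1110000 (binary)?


Codes (binary): 1111000 1110000
Per-code ASCII lookup:
  1111000 = 120  (range 97-122: lowercase, 120 - 97 = 23) → 'x'
  1110000 = 112  (range 97-122: lowercase, 112 - 97 = 15) → 'p'
= 'xp'


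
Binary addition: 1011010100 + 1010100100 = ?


Align and add column by column (LSB to MSB, carry propagating):
  01011010100
+ 01010100100
  -----------
  col 0: 0 + 0 + 0 (carry in) = 0 → bit 0, carry out 0
  col 1: 0 + 0 + 0 (carry in) = 0 → bit 0, carry out 0
  col 2: 1 + 1 + 0 (carry in) = 2 → bit 0, carry out 1
  col 3: 0 + 0 + 1 (carry in) = 1 → bit 1, carry out 0
  col 4: 1 + 0 + 0 (carry in) = 1 → bit 1, carry out 0
  col 5: 0 + 1 + 0 (carry in) = 1 → bit 1, carry out 0
  col 6: 1 + 0 + 0 (carry in) = 1 → bit 1, carry out 0
  col 7: 1 + 1 + 0 (carry in) = 2 → bit 0, carry out 1
  col 8: 0 + 0 + 1 (carry in) = 1 → bit 1, carry out 0
  col 9: 1 + 1 + 0 (carry in) = 2 → bit 0, carry out 1
  col 10: 0 + 0 + 1 (carry in) = 1 → bit 1, carry out 0
Reading bits MSB→LSB: 10101111000
Strip leading zeros: 10101111000
= 10101111000


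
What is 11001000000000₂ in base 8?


Group into 3-bit groups: 011001000000000
  011 = 3
  001 = 1
  000 = 0
  000 = 0
  000 = 0
= 0o31000


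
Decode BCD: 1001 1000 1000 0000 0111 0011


Each 4-bit group → digit:
  1001 → 9
  1000 → 8
  1000 → 8
  0000 → 0
  0111 → 7
  0011 → 3
= 988073


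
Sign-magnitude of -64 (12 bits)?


Sign bit: 1 (negative)
Magnitude: 64 = 00001000000
= 100001000000


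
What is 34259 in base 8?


Divide by 8 repeatedly:
34259 ÷ 8 = 4282 remainder 3
4282 ÷ 8 = 535 remainder 2
535 ÷ 8 = 66 remainder 7
66 ÷ 8 = 8 remainder 2
8 ÷ 8 = 1 remainder 0
1 ÷ 8 = 0 remainder 1
Reading remainders bottom-up:
= 0o102723


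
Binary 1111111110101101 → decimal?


Positional values:
Bit 0: 1 × 2^0 = 1
Bit 2: 1 × 2^2 = 4
Bit 3: 1 × 2^3 = 8
Bit 5: 1 × 2^5 = 32
Bit 7: 1 × 2^7 = 128
Bit 8: 1 × 2^8 = 256
Bit 9: 1 × 2^9 = 512
Bit 10: 1 × 2^10 = 1024
Bit 11: 1 × 2^11 = 2048
Bit 12: 1 × 2^12 = 4096
Bit 13: 1 × 2^13 = 8192
Bit 14: 1 × 2^14 = 16384
Bit 15: 1 × 2^15 = 32768
Sum = 1 + 4 + 8 + 32 + 128 + 256 + 512 + 1024 + 2048 + 4096 + 8192 + 16384 + 32768
= 65453


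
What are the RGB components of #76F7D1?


Hex: #76F7D1
R = 76₁₆ = 118
G = F7₁₆ = 247
B = D1₁₆ = 209
= RGB(118, 247, 209)


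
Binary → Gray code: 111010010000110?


Binary: 111010010000110
Gray code: G = B XOR (B >> 1)
B >> 1 = 011101001000011
111010010000110 XOR 011101001000011:
  1 XOR 0 = 1
  1 XOR 1 = 0
  1 XOR 1 = 0
  0 XOR 1 = 1
  1 XOR 0 = 1
  0 XOR 1 = 1
  0 XOR 0 = 0
  1 XOR 0 = 1
  0 XOR 1 = 1
  0 XOR 0 = 0
  0 XOR 0 = 0
  0 XOR 0 = 0
  1 XOR 0 = 1
  1 XOR 1 = 0
  0 XOR 1 = 1
= 100111011000101


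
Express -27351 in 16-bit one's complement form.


Original: 0110101011010111
Invert all bits:
  bit 0: 0 → 1
  bit 1: 1 → 0
  bit 2: 1 → 0
  bit 3: 0 → 1
  bit 4: 1 → 0
  bit 5: 0 → 1
  bit 6: 1 → 0
  bit 7: 0 → 1
  bit 8: 1 → 0
  bit 9: 1 → 0
  bit 10: 0 → 1
  bit 11: 1 → 0
  bit 12: 0 → 1
  bit 13: 1 → 0
  bit 14: 1 → 0
  bit 15: 1 → 0
= 1001010100101000


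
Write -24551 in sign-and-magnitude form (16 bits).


Sign bit: 1 (negative)
Magnitude: 24551 = 101111111100111
= 1101111111100111


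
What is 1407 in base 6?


Divide by 6 repeatedly:
1407 ÷ 6 = 234 remainder 3
234 ÷ 6 = 39 remainder 0
39 ÷ 6 = 6 remainder 3
6 ÷ 6 = 1 remainder 0
1 ÷ 6 = 0 remainder 1
Reading remainders bottom-up:
= 10303


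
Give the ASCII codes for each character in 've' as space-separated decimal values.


String: 've'  (2 characters)
Per-character ASCII lookup:
  'v': lowercase starts at 97: 'v' = 97 + 21 = 118
  'e': lowercase starts at 97: 'e' = 97 + 4 = 101
= 118 101


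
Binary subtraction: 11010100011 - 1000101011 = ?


Align and subtract column by column (LSB to MSB, borrowing when needed):
  11010100011
- 01000101011
  -----------
  col 0: (1 - 0 borrow-in) - 1 → 1 - 1 = 0, borrow out 0
  col 1: (1 - 0 borrow-in) - 1 → 1 - 1 = 0, borrow out 0
  col 2: (0 - 0 borrow-in) - 0 → 0 - 0 = 0, borrow out 0
  col 3: (0 - 0 borrow-in) - 1 → borrow from next column: (0+2) - 1 = 1, borrow out 1
  col 4: (0 - 1 borrow-in) - 0 → borrow from next column: (-1+2) - 0 = 1, borrow out 1
  col 5: (1 - 1 borrow-in) - 1 → borrow from next column: (0+2) - 1 = 1, borrow out 1
  col 6: (0 - 1 borrow-in) - 0 → borrow from next column: (-1+2) - 0 = 1, borrow out 1
  col 7: (1 - 1 borrow-in) - 0 → 0 - 0 = 0, borrow out 0
  col 8: (0 - 0 borrow-in) - 0 → 0 - 0 = 0, borrow out 0
  col 9: (1 - 0 borrow-in) - 1 → 1 - 1 = 0, borrow out 0
  col 10: (1 - 0 borrow-in) - 0 → 1 - 0 = 1, borrow out 0
Reading bits MSB→LSB: 10001111000
Strip leading zeros: 10001111000
= 10001111000


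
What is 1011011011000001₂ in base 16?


Group into 4-bit nibbles: 1011011011000001
  1011 = B
  0110 = 6
  1100 = C
  0001 = 1
= 0xB6C1


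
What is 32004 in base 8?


Divide by 8 repeatedly:
32004 ÷ 8 = 4000 remainder 4
4000 ÷ 8 = 500 remainder 0
500 ÷ 8 = 62 remainder 4
62 ÷ 8 = 7 remainder 6
7 ÷ 8 = 0 remainder 7
Reading remainders bottom-up:
= 0o76404


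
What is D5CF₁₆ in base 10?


Positional values:
Position 0: F × 16^0 = 15 × 1 = 15
Position 1: C × 16^1 = 12 × 16 = 192
Position 2: 5 × 16^2 = 5 × 256 = 1280
Position 3: D × 16^3 = 13 × 4096 = 53248
Sum = 15 + 192 + 1280 + 53248
= 54735


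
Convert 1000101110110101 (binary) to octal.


Group into 3-bit groups: 001000101110110101
  001 = 1
  000 = 0
  101 = 5
  110 = 6
  110 = 6
  101 = 5
= 0o105665


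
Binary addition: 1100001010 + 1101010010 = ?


Align and add column by column (LSB to MSB, carry propagating):
  01100001010
+ 01101010010
  -----------
  col 0: 0 + 0 + 0 (carry in) = 0 → bit 0, carry out 0
  col 1: 1 + 1 + 0 (carry in) = 2 → bit 0, carry out 1
  col 2: 0 + 0 + 1 (carry in) = 1 → bit 1, carry out 0
  col 3: 1 + 0 + 0 (carry in) = 1 → bit 1, carry out 0
  col 4: 0 + 1 + 0 (carry in) = 1 → bit 1, carry out 0
  col 5: 0 + 0 + 0 (carry in) = 0 → bit 0, carry out 0
  col 6: 0 + 1 + 0 (carry in) = 1 → bit 1, carry out 0
  col 7: 0 + 0 + 0 (carry in) = 0 → bit 0, carry out 0
  col 8: 1 + 1 + 0 (carry in) = 2 → bit 0, carry out 1
  col 9: 1 + 1 + 1 (carry in) = 3 → bit 1, carry out 1
  col 10: 0 + 0 + 1 (carry in) = 1 → bit 1, carry out 0
Reading bits MSB→LSB: 11001011100
Strip leading zeros: 11001011100
= 11001011100


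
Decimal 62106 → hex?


Divide by 16 repeatedly:
62106 ÷ 16 = 3881 remainder 10 (A)
3881 ÷ 16 = 242 remainder 9 (9)
242 ÷ 16 = 15 remainder 2 (2)
15 ÷ 16 = 0 remainder 15 (F)
Reading remainders bottom-up:
= 0xF29A


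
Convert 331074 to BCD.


Each digit → 4-bit binary:
  3 → 0011
  3 → 0011
  1 → 0001
  0 → 0000
  7 → 0111
  4 → 0100
= 0011 0011 0001 0000 0111 0100


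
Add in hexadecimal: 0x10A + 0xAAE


Align and add column by column (LSB to MSB, each column mod 16 with carry):
  010A
+ 0AAE
  ----
  col 0: A(10) + E(14) + 0 (carry in) = 24 → 8(8), carry out 1
  col 1: 0(0) + A(10) + 1 (carry in) = 11 → B(11), carry out 0
  col 2: 1(1) + A(10) + 0 (carry in) = 11 → B(11), carry out 0
  col 3: 0(0) + 0(0) + 0 (carry in) = 0 → 0(0), carry out 0
Reading digits MSB→LSB: 0BB8
Strip leading zeros: BB8
= 0xBB8


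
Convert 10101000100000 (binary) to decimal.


Positional values:
Bit 5: 1 × 2^5 = 32
Bit 9: 1 × 2^9 = 512
Bit 11: 1 × 2^11 = 2048
Bit 13: 1 × 2^13 = 8192
Sum = 32 + 512 + 2048 + 8192
= 10784


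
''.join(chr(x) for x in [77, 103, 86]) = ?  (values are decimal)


Codes (decimal): 77 103 86
Per-code ASCII lookup:
  77  (range 65-90: uppercase, 77 - 65 = 12) → 'M'
  103  (range 97-122: lowercase, 103 - 97 = 6) → 'g'
  86  (range 65-90: uppercase, 86 - 65 = 21) → 'V'
= 'MgV'


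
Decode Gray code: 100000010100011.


Gray code: 100000010100011
MSB stays the same: 1
Each subsequent bit = prev_binary XOR current_gray:
  B[1] = 1 XOR 0 = 1
  B[2] = 1 XOR 0 = 1
  B[3] = 1 XOR 0 = 1
  B[4] = 1 XOR 0 = 1
  B[5] = 1 XOR 0 = 1
  B[6] = 1 XOR 0 = 1
  B[7] = 1 XOR 1 = 0
  B[8] = 0 XOR 0 = 0
  B[9] = 0 XOR 1 = 1
  B[10] = 1 XOR 0 = 1
  B[11] = 1 XOR 0 = 1
  B[12] = 1 XOR 0 = 1
  B[13] = 1 XOR 1 = 0
  B[14] = 0 XOR 1 = 1
= 111111100111101 (32573 decimal)


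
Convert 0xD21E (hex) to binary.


Each hex digit → 4 binary bits:
  D = 1101
  2 = 0010
  1 = 0001
  E = 1110
Concatenate: 1101 0010 0001 1110
= 1101001000011110


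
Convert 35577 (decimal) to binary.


Divide by 2 repeatedly:
35577 ÷ 2 = 17788 remainder 1
17788 ÷ 2 = 8894 remainder 0
8894 ÷ 2 = 4447 remainder 0
4447 ÷ 2 = 2223 remainder 1
2223 ÷ 2 = 1111 remainder 1
1111 ÷ 2 = 555 remainder 1
555 ÷ 2 = 277 remainder 1
277 ÷ 2 = 138 remainder 1
138 ÷ 2 = 69 remainder 0
69 ÷ 2 = 34 remainder 1
34 ÷ 2 = 17 remainder 0
17 ÷ 2 = 8 remainder 1
8 ÷ 2 = 4 remainder 0
4 ÷ 2 = 2 remainder 0
2 ÷ 2 = 1 remainder 0
1 ÷ 2 = 0 remainder 1
Reading remainders bottom-up:
= 1000101011111001


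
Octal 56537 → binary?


Each octal digit → 3 binary bits:
  5 = 101
  6 = 110
  5 = 101
  3 = 011
  7 = 111
Concatenate: 101 110 101 011 111
= 101110101011111


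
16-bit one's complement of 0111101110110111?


Original: 0111101110110111
Invert all bits:
  bit 0: 0 → 1
  bit 1: 1 → 0
  bit 2: 1 → 0
  bit 3: 1 → 0
  bit 4: 1 → 0
  bit 5: 0 → 1
  bit 6: 1 → 0
  bit 7: 1 → 0
  bit 8: 1 → 0
  bit 9: 0 → 1
  bit 10: 1 → 0
  bit 11: 1 → 0
  bit 12: 0 → 1
  bit 13: 1 → 0
  bit 14: 1 → 0
  bit 15: 1 → 0
= 1000010001001000


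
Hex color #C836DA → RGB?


Hex: #C836DA
R = C8₁₆ = 200
G = 36₁₆ = 54
B = DA₁₆ = 218
= RGB(200, 54, 218)


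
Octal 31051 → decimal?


Positional values:
Position 0: 1 × 8^0 = 1
Position 1: 5 × 8^1 = 40
Position 2: 0 × 8^2 = 0
Position 3: 1 × 8^3 = 512
Position 4: 3 × 8^4 = 12288
Sum = 1 + 40 + 0 + 512 + 12288
= 12841


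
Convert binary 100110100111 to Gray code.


Binary: 100110100111
Gray code: G = B XOR (B >> 1)
B >> 1 = 010011010011
100110100111 XOR 010011010011:
  1 XOR 0 = 1
  0 XOR 1 = 1
  0 XOR 0 = 0
  1 XOR 0 = 1
  1 XOR 1 = 0
  0 XOR 1 = 1
  1 XOR 0 = 1
  0 XOR 1 = 1
  0 XOR 0 = 0
  1 XOR 0 = 1
  1 XOR 1 = 0
  1 XOR 1 = 0
= 110101110100


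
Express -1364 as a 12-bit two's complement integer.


Original: 010101010100
Step 1 - Invert all bits: 101010101011
Step 2 - Add 1: 101010101011 + 1
= 101010101100 (represents -1364)


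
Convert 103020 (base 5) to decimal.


Positional values (base 5):
  0 × 5^0 = 0 × 1 = 0
  2 × 5^1 = 2 × 5 = 10
  0 × 5^2 = 0 × 25 = 0
  3 × 5^3 = 3 × 125 = 375
  0 × 5^4 = 0 × 625 = 0
  1 × 5^5 = 1 × 3125 = 3125
Sum = 0 + 10 + 0 + 375 + 0 + 3125
= 3510


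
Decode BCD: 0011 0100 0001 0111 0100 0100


Each 4-bit group → digit:
  0011 → 3
  0100 → 4
  0001 → 1
  0111 → 7
  0100 → 4
  0100 → 4
= 341744


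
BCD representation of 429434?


Each digit → 4-bit binary:
  4 → 0100
  2 → 0010
  9 → 1001
  4 → 0100
  3 → 0011
  4 → 0100
= 0100 0010 1001 0100 0011 0100


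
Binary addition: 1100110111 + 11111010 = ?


Align and add column by column (LSB to MSB, carry propagating):
  01100110111
+ 00011111010
  -----------
  col 0: 1 + 0 + 0 (carry in) = 1 → bit 1, carry out 0
  col 1: 1 + 1 + 0 (carry in) = 2 → bit 0, carry out 1
  col 2: 1 + 0 + 1 (carry in) = 2 → bit 0, carry out 1
  col 3: 0 + 1 + 1 (carry in) = 2 → bit 0, carry out 1
  col 4: 1 + 1 + 1 (carry in) = 3 → bit 1, carry out 1
  col 5: 1 + 1 + 1 (carry in) = 3 → bit 1, carry out 1
  col 6: 0 + 1 + 1 (carry in) = 2 → bit 0, carry out 1
  col 7: 0 + 1 + 1 (carry in) = 2 → bit 0, carry out 1
  col 8: 1 + 0 + 1 (carry in) = 2 → bit 0, carry out 1
  col 9: 1 + 0 + 1 (carry in) = 2 → bit 0, carry out 1
  col 10: 0 + 0 + 1 (carry in) = 1 → bit 1, carry out 0
Reading bits MSB→LSB: 10000110001
Strip leading zeros: 10000110001
= 10000110001


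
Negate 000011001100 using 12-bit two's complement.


Original: 000011001100
Step 1 - Invert all bits: 111100110011
Step 2 - Add 1: 111100110011 + 1
= 111100110100 (represents -204)


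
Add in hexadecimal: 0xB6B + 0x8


Align and add column by column (LSB to MSB, each column mod 16 with carry):
  0B6B
+ 0008
  ----
  col 0: B(11) + 8(8) + 0 (carry in) = 19 → 3(3), carry out 1
  col 1: 6(6) + 0(0) + 1 (carry in) = 7 → 7(7), carry out 0
  col 2: B(11) + 0(0) + 0 (carry in) = 11 → B(11), carry out 0
  col 3: 0(0) + 0(0) + 0 (carry in) = 0 → 0(0), carry out 0
Reading digits MSB→LSB: 0B73
Strip leading zeros: B73
= 0xB73


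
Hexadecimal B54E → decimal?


Positional values:
Position 0: E × 16^0 = 14 × 1 = 14
Position 1: 4 × 16^1 = 4 × 16 = 64
Position 2: 5 × 16^2 = 5 × 256 = 1280
Position 3: B × 16^3 = 11 × 4096 = 45056
Sum = 14 + 64 + 1280 + 45056
= 46414


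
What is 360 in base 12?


Divide by 12 repeatedly:
360 ÷ 12 = 30 remainder 0
30 ÷ 12 = 2 remainder 6
2 ÷ 12 = 0 remainder 2
Reading remainders bottom-up:
= 260


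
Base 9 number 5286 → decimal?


Positional values (base 9):
  6 × 9^0 = 6 × 1 = 6
  8 × 9^1 = 8 × 9 = 72
  2 × 9^2 = 2 × 81 = 162
  5 × 9^3 = 5 × 729 = 3645
Sum = 6 + 72 + 162 + 3645
= 3885


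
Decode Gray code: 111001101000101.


Gray code: 111001101000101
MSB stays the same: 1
Each subsequent bit = prev_binary XOR current_gray:
  B[1] = 1 XOR 1 = 0
  B[2] = 0 XOR 1 = 1
  B[3] = 1 XOR 0 = 1
  B[4] = 1 XOR 0 = 1
  B[5] = 1 XOR 1 = 0
  B[6] = 0 XOR 1 = 1
  B[7] = 1 XOR 0 = 1
  B[8] = 1 XOR 1 = 0
  B[9] = 0 XOR 0 = 0
  B[10] = 0 XOR 0 = 0
  B[11] = 0 XOR 0 = 0
  B[12] = 0 XOR 1 = 1
  B[13] = 1 XOR 0 = 1
  B[14] = 1 XOR 1 = 0
= 101110110000110 (23942 decimal)


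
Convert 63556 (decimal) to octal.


Divide by 8 repeatedly:
63556 ÷ 8 = 7944 remainder 4
7944 ÷ 8 = 993 remainder 0
993 ÷ 8 = 124 remainder 1
124 ÷ 8 = 15 remainder 4
15 ÷ 8 = 1 remainder 7
1 ÷ 8 = 0 remainder 1
Reading remainders bottom-up:
= 0o174104


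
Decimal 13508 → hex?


Divide by 16 repeatedly:
13508 ÷ 16 = 844 remainder 4 (4)
844 ÷ 16 = 52 remainder 12 (C)
52 ÷ 16 = 3 remainder 4 (4)
3 ÷ 16 = 0 remainder 3 (3)
Reading remainders bottom-up:
= 0x34C4


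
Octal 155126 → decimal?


Positional values:
Position 0: 6 × 8^0 = 6
Position 1: 2 × 8^1 = 16
Position 2: 1 × 8^2 = 64
Position 3: 5 × 8^3 = 2560
Position 4: 5 × 8^4 = 20480
Position 5: 1 × 8^5 = 32768
Sum = 6 + 16 + 64 + 2560 + 20480 + 32768
= 55894


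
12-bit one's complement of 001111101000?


Original: 001111101000
Invert all bits:
  bit 0: 0 → 1
  bit 1: 0 → 1
  bit 2: 1 → 0
  bit 3: 1 → 0
  bit 4: 1 → 0
  bit 5: 1 → 0
  bit 6: 1 → 0
  bit 7: 0 → 1
  bit 8: 1 → 0
  bit 9: 0 → 1
  bit 10: 0 → 1
  bit 11: 0 → 1
= 110000010111


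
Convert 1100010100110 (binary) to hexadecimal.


Group into 4-bit nibbles: 0001100010100110
  0001 = 1
  1000 = 8
  1010 = A
  0110 = 6
= 0x18A6


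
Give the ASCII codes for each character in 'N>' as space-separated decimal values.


String: 'N>'  (2 characters)
Per-character ASCII lookup:
  'N': uppercase starts at 65: 'N' = 65 + 13 = 78
  '>': special character: '>' = 62
= 78 62


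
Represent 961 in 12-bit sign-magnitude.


Sign bit: 0 (positive)
Magnitude: 961 = 01111000001
= 001111000001


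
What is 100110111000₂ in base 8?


Group into 3-bit groups: 100110111000
  100 = 4
  110 = 6
  111 = 7
  000 = 0
= 0o4670


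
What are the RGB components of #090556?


Hex: #090556
R = 09₁₆ = 9
G = 05₁₆ = 5
B = 56₁₆ = 86
= RGB(9, 5, 86)


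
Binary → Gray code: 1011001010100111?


Binary: 1011001010100111
Gray code: G = B XOR (B >> 1)
B >> 1 = 0101100101010011
1011001010100111 XOR 0101100101010011:
  1 XOR 0 = 1
  0 XOR 1 = 1
  1 XOR 0 = 1
  1 XOR 1 = 0
  0 XOR 1 = 1
  0 XOR 0 = 0
  1 XOR 0 = 1
  0 XOR 1 = 1
  1 XOR 0 = 1
  0 XOR 1 = 1
  1 XOR 0 = 1
  0 XOR 1 = 1
  0 XOR 0 = 0
  1 XOR 0 = 1
  1 XOR 1 = 0
  1 XOR 1 = 0
= 1110101111110100


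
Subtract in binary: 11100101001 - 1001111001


Align and subtract column by column (LSB to MSB, borrowing when needed):
  11100101001
- 01001111001
  -----------
  col 0: (1 - 0 borrow-in) - 1 → 1 - 1 = 0, borrow out 0
  col 1: (0 - 0 borrow-in) - 0 → 0 - 0 = 0, borrow out 0
  col 2: (0 - 0 borrow-in) - 0 → 0 - 0 = 0, borrow out 0
  col 3: (1 - 0 borrow-in) - 1 → 1 - 1 = 0, borrow out 0
  col 4: (0 - 0 borrow-in) - 1 → borrow from next column: (0+2) - 1 = 1, borrow out 1
  col 5: (1 - 1 borrow-in) - 1 → borrow from next column: (0+2) - 1 = 1, borrow out 1
  col 6: (0 - 1 borrow-in) - 1 → borrow from next column: (-1+2) - 1 = 0, borrow out 1
  col 7: (0 - 1 borrow-in) - 0 → borrow from next column: (-1+2) - 0 = 1, borrow out 1
  col 8: (1 - 1 borrow-in) - 0 → 0 - 0 = 0, borrow out 0
  col 9: (1 - 0 borrow-in) - 1 → 1 - 1 = 0, borrow out 0
  col 10: (1 - 0 borrow-in) - 0 → 1 - 0 = 1, borrow out 0
Reading bits MSB→LSB: 10010110000
Strip leading zeros: 10010110000
= 10010110000


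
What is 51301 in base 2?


Divide by 2 repeatedly:
51301 ÷ 2 = 25650 remainder 1
25650 ÷ 2 = 12825 remainder 0
12825 ÷ 2 = 6412 remainder 1
6412 ÷ 2 = 3206 remainder 0
3206 ÷ 2 = 1603 remainder 0
1603 ÷ 2 = 801 remainder 1
801 ÷ 2 = 400 remainder 1
400 ÷ 2 = 200 remainder 0
200 ÷ 2 = 100 remainder 0
100 ÷ 2 = 50 remainder 0
50 ÷ 2 = 25 remainder 0
25 ÷ 2 = 12 remainder 1
12 ÷ 2 = 6 remainder 0
6 ÷ 2 = 3 remainder 0
3 ÷ 2 = 1 remainder 1
1 ÷ 2 = 0 remainder 1
Reading remainders bottom-up:
= 1100100001100101


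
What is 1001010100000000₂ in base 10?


Positional values:
Bit 8: 1 × 2^8 = 256
Bit 10: 1 × 2^10 = 1024
Bit 12: 1 × 2^12 = 4096
Bit 15: 1 × 2^15 = 32768
Sum = 256 + 1024 + 4096 + 32768
= 38144


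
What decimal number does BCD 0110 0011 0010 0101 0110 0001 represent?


Each 4-bit group → digit:
  0110 → 6
  0011 → 3
  0010 → 2
  0101 → 5
  0110 → 6
  0001 → 1
= 632561


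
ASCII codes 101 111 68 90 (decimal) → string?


Codes (decimal): 101 111 68 90
Per-code ASCII lookup:
  101  (range 97-122: lowercase, 101 - 97 = 4) → 'e'
  111  (range 97-122: lowercase, 111 - 97 = 14) → 'o'
  68  (range 65-90: uppercase, 68 - 65 = 3) → 'D'
  90  (range 65-90: uppercase, 90 - 65 = 25) → 'Z'
= 'eoDZ'


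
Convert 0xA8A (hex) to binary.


Each hex digit → 4 binary bits:
  A = 1010
  8 = 1000
  A = 1010
Concatenate: 1010 1000 1010
= 101010001010


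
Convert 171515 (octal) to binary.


Each octal digit → 3 binary bits:
  1 = 001
  7 = 111
  1 = 001
  5 = 101
  1 = 001
  5 = 101
Concatenate: 001 111 001 101 001 101
= 001111001101001101


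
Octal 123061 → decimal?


Positional values:
Position 0: 1 × 8^0 = 1
Position 1: 6 × 8^1 = 48
Position 2: 0 × 8^2 = 0
Position 3: 3 × 8^3 = 1536
Position 4: 2 × 8^4 = 8192
Position 5: 1 × 8^5 = 32768
Sum = 1 + 48 + 0 + 1536 + 8192 + 32768
= 42545


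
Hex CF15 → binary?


Each hex digit → 4 binary bits:
  C = 1100
  F = 1111
  1 = 0001
  5 = 0101
Concatenate: 1100 1111 0001 0101
= 1100111100010101


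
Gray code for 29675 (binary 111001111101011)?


Binary: 111001111101011
Gray code: G = B XOR (B >> 1)
B >> 1 = 011100111110101
111001111101011 XOR 011100111110101:
  1 XOR 0 = 1
  1 XOR 1 = 0
  1 XOR 1 = 0
  0 XOR 1 = 1
  0 XOR 0 = 0
  1 XOR 0 = 1
  1 XOR 1 = 0
  1 XOR 1 = 0
  1 XOR 1 = 0
  1 XOR 1 = 0
  0 XOR 1 = 1
  1 XOR 0 = 1
  0 XOR 1 = 1
  1 XOR 0 = 1
  1 XOR 1 = 0
= 100101000011110


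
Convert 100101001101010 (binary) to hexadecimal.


Group into 4-bit nibbles: 0100101001101010
  0100 = 4
  1010 = A
  0110 = 6
  1010 = A
= 0x4A6A


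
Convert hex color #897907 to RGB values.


Hex: #897907
R = 89₁₆ = 137
G = 79₁₆ = 121
B = 07₁₆ = 7
= RGB(137, 121, 7)


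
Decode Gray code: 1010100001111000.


Gray code: 1010100001111000
MSB stays the same: 1
Each subsequent bit = prev_binary XOR current_gray:
  B[1] = 1 XOR 0 = 1
  B[2] = 1 XOR 1 = 0
  B[3] = 0 XOR 0 = 0
  B[4] = 0 XOR 1 = 1
  B[5] = 1 XOR 0 = 1
  B[6] = 1 XOR 0 = 1
  B[7] = 1 XOR 0 = 1
  B[8] = 1 XOR 0 = 1
  B[9] = 1 XOR 1 = 0
  B[10] = 0 XOR 1 = 1
  B[11] = 1 XOR 1 = 0
  B[12] = 0 XOR 1 = 1
  B[13] = 1 XOR 0 = 1
  B[14] = 1 XOR 0 = 1
  B[15] = 1 XOR 0 = 1
= 1100111110101111 (53167 decimal)


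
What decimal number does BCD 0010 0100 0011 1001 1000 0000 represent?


Each 4-bit group → digit:
  0010 → 2
  0100 → 4
  0011 → 3
  1001 → 9
  1000 → 8
  0000 → 0
= 243980
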